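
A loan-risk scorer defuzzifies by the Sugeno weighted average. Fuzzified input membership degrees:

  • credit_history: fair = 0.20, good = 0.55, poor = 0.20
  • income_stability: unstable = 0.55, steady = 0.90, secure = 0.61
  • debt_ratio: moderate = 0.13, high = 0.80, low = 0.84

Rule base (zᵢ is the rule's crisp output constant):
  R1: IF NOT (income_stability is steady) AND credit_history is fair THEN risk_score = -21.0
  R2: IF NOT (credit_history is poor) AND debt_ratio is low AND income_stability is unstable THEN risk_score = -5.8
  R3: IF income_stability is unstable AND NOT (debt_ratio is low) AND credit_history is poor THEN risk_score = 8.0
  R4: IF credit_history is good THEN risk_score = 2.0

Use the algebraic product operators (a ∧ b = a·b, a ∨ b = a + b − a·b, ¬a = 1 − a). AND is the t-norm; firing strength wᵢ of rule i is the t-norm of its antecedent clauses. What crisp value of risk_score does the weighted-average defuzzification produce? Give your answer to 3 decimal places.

-1.382

R1 (z=-21.0): ¬steady=1−0.90=0.10, fair=0.20; AND[a·b] → w = 0.0200
R2 (z=-5.8): ¬poor=1−0.20=0.80, low=0.84, unstable=0.55; AND[a·b] → w = 0.3696
R3 (z=8.0): unstable=0.55, ¬low=1−0.84=0.16, poor=0.20; AND[a·b] → w = 0.0176
R4 (z=2.0): good=0.55 → w = 0.5500
Weighted average = (0.0200·-21.0 + 0.3696·-5.8 + 0.0176·8.0 + 0.5500·2.0) / (0.0200 + 0.3696 + 0.0176 + 0.5500)
  = -1.3229 / 0.9572 = -1.382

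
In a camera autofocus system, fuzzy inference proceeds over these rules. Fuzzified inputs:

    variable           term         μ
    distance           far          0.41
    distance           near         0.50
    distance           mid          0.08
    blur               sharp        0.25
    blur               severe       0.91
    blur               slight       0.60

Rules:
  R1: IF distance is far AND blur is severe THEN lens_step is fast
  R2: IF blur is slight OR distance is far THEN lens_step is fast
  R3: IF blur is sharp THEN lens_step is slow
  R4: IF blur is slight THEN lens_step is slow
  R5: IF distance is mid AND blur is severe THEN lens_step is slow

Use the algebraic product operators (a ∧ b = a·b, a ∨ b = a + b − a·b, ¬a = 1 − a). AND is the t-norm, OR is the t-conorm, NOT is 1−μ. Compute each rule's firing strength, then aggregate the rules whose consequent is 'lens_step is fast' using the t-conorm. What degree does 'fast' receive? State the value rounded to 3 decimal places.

0.852

R1: far=0.41, severe=0.91; AND[a·b] → w = 0.3731
R2: slight=0.60, far=0.41; OR[a + b − a·b] → w = 0.7640
R3: sharp=0.25 → w = 0.2500
R4: slight=0.60 → w = 0.6000
R5: mid=0.08, severe=0.91; AND[a·b] → w = 0.0728
Rules with consequent 'fast': {R1, R2} → strengths 0.3731, 0.7640
Aggregate via t-conorm [a + b − a·b]: 0.8521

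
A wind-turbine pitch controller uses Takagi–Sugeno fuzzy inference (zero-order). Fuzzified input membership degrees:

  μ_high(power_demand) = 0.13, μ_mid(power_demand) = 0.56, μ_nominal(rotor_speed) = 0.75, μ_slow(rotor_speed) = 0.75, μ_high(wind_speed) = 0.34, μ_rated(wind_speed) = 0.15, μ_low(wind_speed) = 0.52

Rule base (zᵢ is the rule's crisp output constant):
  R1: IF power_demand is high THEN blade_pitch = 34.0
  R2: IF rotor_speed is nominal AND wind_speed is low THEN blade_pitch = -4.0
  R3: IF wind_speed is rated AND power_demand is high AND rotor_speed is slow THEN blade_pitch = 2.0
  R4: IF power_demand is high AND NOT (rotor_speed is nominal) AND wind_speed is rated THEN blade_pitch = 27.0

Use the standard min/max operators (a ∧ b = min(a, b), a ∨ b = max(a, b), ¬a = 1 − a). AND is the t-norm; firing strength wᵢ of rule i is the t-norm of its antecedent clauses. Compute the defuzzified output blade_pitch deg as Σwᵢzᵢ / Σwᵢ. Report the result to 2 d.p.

R1 (z=34.0): high=0.13 → w = 0.13
R2 (z=-4.0): nominal=0.75, low=0.52; AND[min(a, b)] → w = 0.52
R3 (z=2.0): rated=0.15, high=0.13, slow=0.75; AND[min(a, b)] → w = 0.13
R4 (z=27.0): high=0.13, ¬nominal=1−0.75=0.25, rated=0.15; AND[min(a, b)] → w = 0.13
Weighted average = (0.13·34.0 + 0.52·-4.0 + 0.13·2.0 + 0.13·27.0) / (0.13 + 0.52 + 0.13 + 0.13)
  = 6.1100 / 0.9100 = 6.71

6.71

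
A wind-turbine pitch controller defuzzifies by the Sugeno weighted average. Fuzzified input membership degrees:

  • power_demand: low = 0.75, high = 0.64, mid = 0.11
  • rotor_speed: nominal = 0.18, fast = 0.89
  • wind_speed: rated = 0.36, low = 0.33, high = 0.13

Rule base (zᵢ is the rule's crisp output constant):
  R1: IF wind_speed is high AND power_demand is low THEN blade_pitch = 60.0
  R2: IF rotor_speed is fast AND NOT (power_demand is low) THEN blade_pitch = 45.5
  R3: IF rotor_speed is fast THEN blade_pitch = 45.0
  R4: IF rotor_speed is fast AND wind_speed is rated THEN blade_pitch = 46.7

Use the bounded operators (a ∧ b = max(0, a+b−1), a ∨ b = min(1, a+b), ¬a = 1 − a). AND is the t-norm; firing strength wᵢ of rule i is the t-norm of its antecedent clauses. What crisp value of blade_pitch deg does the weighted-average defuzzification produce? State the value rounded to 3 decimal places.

45.387

R1 (z=60.0): high=0.13, low=0.75; AND[max(0, a+b−1)] → w = 0.00
R2 (z=45.5): fast=0.89, ¬low=1−0.75=0.25; AND[max(0, a+b−1)] → w = 0.14
R3 (z=45.0): fast=0.89 → w = 0.89
R4 (z=46.7): fast=0.89, rated=0.36; AND[max(0, a+b−1)] → w = 0.25
Weighted average = (0.00·60.0 + 0.14·45.5 + 0.89·45.0 + 0.25·46.7) / (0.00 + 0.14 + 0.89 + 0.25)
  = 58.0950 / 1.2800 = 45.387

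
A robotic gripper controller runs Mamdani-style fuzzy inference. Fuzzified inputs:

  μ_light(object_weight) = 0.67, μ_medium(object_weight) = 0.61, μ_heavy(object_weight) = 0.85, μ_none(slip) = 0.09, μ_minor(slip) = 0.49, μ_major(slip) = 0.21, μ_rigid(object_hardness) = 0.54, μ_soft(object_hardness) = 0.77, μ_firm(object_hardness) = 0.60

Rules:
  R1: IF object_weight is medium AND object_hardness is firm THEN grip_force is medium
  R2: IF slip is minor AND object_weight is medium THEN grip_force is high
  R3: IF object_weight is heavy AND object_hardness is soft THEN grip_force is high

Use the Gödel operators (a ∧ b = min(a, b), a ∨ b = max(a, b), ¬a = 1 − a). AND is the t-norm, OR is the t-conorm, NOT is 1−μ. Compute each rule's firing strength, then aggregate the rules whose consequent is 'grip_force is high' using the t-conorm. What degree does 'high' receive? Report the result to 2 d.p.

R1: medium=0.61, firm=0.60; AND[min(a, b)] → w = 0.60
R2: minor=0.49, medium=0.61; AND[min(a, b)] → w = 0.49
R3: heavy=0.85, soft=0.77; AND[min(a, b)] → w = 0.77
Rules with consequent 'high': {R2, R3} → strengths 0.49, 0.77
Aggregate via t-conorm [max(a, b)]: 0.77

0.77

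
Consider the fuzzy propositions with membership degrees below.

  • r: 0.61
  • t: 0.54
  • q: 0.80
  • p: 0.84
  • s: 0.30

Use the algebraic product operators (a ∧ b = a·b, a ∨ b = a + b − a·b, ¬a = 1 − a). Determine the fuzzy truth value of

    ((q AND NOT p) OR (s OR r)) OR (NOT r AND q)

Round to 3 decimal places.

0.836

NOT p = 1 − 0.8400 = 0.1600
q AND NOT p = a·b on (0.8000, 0.1600) = 0.1280
s OR r = a + b − a·b on (0.3000, 0.6100) = 0.7270
(q AND NOT p) OR (s OR r) = a + b − a·b on (0.1280, 0.7270) = 0.7619
NOT r = 1 − 0.6100 = 0.3900
NOT r AND q = a·b on (0.3900, 0.8000) = 0.3120
((q AND NOT p) OR (s OR r)) OR (NOT r AND q) = a + b − a·b on (0.7619, 0.3120) = 0.8362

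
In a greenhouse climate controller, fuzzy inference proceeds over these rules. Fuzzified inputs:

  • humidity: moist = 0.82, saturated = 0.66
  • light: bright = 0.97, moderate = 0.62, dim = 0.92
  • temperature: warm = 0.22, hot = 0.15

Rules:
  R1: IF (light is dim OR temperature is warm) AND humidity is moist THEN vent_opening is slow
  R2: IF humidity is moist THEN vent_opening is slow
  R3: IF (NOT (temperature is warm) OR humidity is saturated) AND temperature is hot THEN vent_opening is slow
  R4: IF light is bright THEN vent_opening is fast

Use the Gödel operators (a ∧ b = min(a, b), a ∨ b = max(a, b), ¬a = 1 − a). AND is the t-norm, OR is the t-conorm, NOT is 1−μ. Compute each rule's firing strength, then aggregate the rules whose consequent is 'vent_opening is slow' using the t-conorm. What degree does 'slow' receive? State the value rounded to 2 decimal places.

0.82

R1: (dim=0.92 OR warm=0.22) = 0.92; AND[min(a, b)] with moist=0.82 → w = 0.82
R2: moist=0.82 → w = 0.82
R3: (¬warm=1−0.22=0.78 OR saturated=0.66) = 0.78; AND[min(a, b)] with hot=0.15 → w = 0.15
R4: bright=0.97 → w = 0.97
Rules with consequent 'slow': {R1, R2, R3} → strengths 0.82, 0.82, 0.15
Aggregate via t-conorm [max(a, b)]: 0.82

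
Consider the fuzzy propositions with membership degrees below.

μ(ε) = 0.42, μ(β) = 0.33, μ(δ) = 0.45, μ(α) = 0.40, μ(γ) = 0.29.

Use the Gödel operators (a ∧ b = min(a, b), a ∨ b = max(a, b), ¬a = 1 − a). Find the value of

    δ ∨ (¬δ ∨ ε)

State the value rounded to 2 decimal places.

0.55

¬δ = 1 − 0.45 = 0.55
¬δ ∨ ε = max(a, b) on (0.55, 0.42) = 0.55
δ ∨ (¬δ ∨ ε) = max(a, b) on (0.45, 0.55) = 0.55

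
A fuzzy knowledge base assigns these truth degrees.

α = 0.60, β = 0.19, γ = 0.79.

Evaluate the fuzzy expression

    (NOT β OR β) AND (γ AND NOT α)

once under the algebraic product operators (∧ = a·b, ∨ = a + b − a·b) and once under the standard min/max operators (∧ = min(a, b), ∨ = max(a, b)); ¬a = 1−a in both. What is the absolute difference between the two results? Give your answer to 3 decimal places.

0.133

Under algebraic product:
  NOT β = 1 − 0.1900 = 0.8100
  NOT β OR β = a + b − a·b on (0.8100, 0.1900) = 0.8461
  NOT α = 1 − 0.6000 = 0.4000
  γ AND NOT α = a·b on (0.7900, 0.4000) = 0.3160
  (NOT β OR β) AND (γ AND NOT α) = a·b on (0.8461, 0.3160) = 0.2674
  → value = 0.2674
Under standard min/max:
  NOT β = 1 − 0.19 = 0.81
  NOT β OR β = max(a, b) on (0.81, 0.19) = 0.81
  NOT α = 1 − 0.60 = 0.40
  γ AND NOT α = min(a, b) on (0.79, 0.40) = 0.40
  (NOT β OR β) AND (γ AND NOT α) = min(a, b) on (0.81, 0.40) = 0.40
  → value = 0.4000
|0.2674 − 0.4000| = 0.133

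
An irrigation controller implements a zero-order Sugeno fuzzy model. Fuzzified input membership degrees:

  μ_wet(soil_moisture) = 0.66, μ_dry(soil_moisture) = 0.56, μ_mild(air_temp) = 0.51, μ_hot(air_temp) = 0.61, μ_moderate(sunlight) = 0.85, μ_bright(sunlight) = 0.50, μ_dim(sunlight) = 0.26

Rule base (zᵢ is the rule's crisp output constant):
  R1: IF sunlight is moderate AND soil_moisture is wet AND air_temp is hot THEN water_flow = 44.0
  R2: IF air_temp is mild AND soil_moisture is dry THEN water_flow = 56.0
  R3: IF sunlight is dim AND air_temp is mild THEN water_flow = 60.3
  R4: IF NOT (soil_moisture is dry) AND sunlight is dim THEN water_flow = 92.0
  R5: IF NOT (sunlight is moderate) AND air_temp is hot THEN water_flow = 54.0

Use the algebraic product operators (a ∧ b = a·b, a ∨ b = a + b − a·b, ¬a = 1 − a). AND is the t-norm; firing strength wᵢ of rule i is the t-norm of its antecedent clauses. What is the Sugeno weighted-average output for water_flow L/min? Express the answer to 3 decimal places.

56.413

R1 (z=44.0): moderate=0.85, wet=0.66, hot=0.61; AND[a·b] → w = 0.3422
R2 (z=56.0): mild=0.51, dry=0.56; AND[a·b] → w = 0.2856
R3 (z=60.3): dim=0.26, mild=0.51; AND[a·b] → w = 0.1326
R4 (z=92.0): ¬dry=1−0.56=0.44, dim=0.26; AND[a·b] → w = 0.1144
R5 (z=54.0): ¬moderate=1−0.85=0.15, hot=0.61; AND[a·b] → w = 0.0915
Weighted average = (0.3422·44.0 + 0.2856·56.0 + 0.1326·60.3 + 0.1144·92.0 + 0.0915·54.0) / (0.3422 + 0.2856 + 0.1326 + 0.1144 + 0.0915)
  = 54.5124 / 0.9663 = 56.413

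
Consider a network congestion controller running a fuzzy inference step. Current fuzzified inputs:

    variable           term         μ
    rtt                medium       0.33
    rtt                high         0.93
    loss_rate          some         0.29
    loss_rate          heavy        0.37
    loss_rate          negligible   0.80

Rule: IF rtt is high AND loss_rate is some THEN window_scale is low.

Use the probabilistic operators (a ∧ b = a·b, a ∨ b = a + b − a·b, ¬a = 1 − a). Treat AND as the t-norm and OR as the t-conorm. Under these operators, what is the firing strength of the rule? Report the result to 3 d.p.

firing strength: high=0.93, some=0.29; AND[a·b] → w = 0.2697

0.270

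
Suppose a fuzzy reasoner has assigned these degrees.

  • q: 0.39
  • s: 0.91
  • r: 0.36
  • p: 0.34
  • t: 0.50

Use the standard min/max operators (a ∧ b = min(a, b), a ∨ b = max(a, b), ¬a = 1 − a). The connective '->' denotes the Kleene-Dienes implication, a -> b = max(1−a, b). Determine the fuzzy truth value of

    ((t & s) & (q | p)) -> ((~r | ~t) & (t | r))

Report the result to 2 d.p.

t & s = min(a, b) on (0.50, 0.91) = 0.50
q | p = max(a, b) on (0.39, 0.34) = 0.39
(t & s) & (q | p) = min(a, b) on (0.50, 0.39) = 0.39
~r = 1 − 0.36 = 0.64
~t = 1 − 0.50 = 0.50
~r | ~t = max(a, b) on (0.64, 0.50) = 0.64
t | r = max(a, b) on (0.50, 0.36) = 0.50
(~r | ~t) & (t | r) = min(a, b) on (0.64, 0.50) = 0.50
((t & s) & (q | p)) -> ((~r | ~t) & (t | r))  [Kleene-Dienes: max(1−a, b)] with a=0.39, b=0.50 → 0.61

0.61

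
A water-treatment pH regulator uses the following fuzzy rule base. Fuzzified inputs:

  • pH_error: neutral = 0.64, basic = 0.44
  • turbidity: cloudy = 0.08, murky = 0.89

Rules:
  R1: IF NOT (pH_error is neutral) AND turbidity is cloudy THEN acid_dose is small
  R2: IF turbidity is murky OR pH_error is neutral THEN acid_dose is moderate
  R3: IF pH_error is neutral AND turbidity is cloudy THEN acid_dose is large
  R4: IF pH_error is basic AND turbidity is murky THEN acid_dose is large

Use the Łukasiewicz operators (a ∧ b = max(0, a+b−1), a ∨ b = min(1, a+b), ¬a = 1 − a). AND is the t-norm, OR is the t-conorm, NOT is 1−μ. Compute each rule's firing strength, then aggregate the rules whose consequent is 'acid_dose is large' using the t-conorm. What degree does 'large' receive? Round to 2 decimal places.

R1: ¬neutral=1−0.64=0.36, cloudy=0.08; AND[max(0, a+b−1)] → w = 0.00
R2: murky=0.89, neutral=0.64; OR[min(1, a+b)] → w = 1.00
R3: neutral=0.64, cloudy=0.08; AND[max(0, a+b−1)] → w = 0.00
R4: basic=0.44, murky=0.89; AND[max(0, a+b−1)] → w = 0.33
Rules with consequent 'large': {R3, R4} → strengths 0.00, 0.33
Aggregate via t-conorm [min(1, a+b)]: 0.33

0.33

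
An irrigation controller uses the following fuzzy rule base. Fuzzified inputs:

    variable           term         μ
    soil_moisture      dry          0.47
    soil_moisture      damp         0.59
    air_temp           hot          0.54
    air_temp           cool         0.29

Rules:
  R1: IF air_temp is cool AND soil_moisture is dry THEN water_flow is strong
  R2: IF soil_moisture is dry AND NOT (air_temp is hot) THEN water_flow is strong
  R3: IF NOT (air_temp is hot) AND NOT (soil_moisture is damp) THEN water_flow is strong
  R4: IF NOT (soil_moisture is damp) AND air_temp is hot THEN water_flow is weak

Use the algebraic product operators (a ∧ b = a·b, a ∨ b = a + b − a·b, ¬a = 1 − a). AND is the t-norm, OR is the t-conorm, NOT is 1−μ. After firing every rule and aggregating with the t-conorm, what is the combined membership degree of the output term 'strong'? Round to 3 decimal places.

0.451

R1: cool=0.29, dry=0.47; AND[a·b] → w = 0.1363
R2: dry=0.47, ¬hot=1−0.54=0.46; AND[a·b] → w = 0.2162
R3: ¬hot=1−0.54=0.46, ¬damp=1−0.59=0.41; AND[a·b] → w = 0.1886
R4: ¬damp=1−0.59=0.41, hot=0.54; AND[a·b] → w = 0.2214
Rules with consequent 'strong': {R1, R2, R3} → strengths 0.1363, 0.2162, 0.1886
Aggregate via t-conorm [a + b − a·b]: 0.4507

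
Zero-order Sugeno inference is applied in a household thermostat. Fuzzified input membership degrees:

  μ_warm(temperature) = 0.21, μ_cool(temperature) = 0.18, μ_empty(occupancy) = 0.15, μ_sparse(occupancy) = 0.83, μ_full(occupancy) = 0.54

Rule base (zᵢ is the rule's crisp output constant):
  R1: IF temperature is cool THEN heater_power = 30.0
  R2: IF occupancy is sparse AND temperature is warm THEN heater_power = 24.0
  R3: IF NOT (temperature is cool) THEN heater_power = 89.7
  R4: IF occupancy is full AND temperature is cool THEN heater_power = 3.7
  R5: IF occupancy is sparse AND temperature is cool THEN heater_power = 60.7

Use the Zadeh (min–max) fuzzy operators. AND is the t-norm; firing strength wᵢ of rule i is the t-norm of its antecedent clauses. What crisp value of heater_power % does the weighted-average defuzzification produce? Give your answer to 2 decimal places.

R1 (z=30.0): cool=0.18 → w = 0.18
R2 (z=24.0): sparse=0.83, warm=0.21; AND[min(a, b)] → w = 0.21
R3 (z=89.7): ¬cool=1−0.18=0.82 → w = 0.82
R4 (z=3.7): full=0.54, cool=0.18; AND[min(a, b)] → w = 0.18
R5 (z=60.7): sparse=0.83, cool=0.18; AND[min(a, b)] → w = 0.18
Weighted average = (0.18·30.0 + 0.21·24.0 + 0.82·89.7 + 0.18·3.7 + 0.18·60.7) / (0.18 + 0.21 + 0.82 + 0.18 + 0.18)
  = 95.5860 / 1.5700 = 60.88

60.88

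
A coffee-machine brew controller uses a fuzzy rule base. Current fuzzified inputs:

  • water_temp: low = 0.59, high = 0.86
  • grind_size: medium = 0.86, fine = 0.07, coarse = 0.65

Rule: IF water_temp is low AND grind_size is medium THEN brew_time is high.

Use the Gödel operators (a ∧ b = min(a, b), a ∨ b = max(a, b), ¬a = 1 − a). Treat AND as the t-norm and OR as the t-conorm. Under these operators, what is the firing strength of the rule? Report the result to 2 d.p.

firing strength: low=0.59, medium=0.86; AND[min(a, b)] → w = 0.59

0.59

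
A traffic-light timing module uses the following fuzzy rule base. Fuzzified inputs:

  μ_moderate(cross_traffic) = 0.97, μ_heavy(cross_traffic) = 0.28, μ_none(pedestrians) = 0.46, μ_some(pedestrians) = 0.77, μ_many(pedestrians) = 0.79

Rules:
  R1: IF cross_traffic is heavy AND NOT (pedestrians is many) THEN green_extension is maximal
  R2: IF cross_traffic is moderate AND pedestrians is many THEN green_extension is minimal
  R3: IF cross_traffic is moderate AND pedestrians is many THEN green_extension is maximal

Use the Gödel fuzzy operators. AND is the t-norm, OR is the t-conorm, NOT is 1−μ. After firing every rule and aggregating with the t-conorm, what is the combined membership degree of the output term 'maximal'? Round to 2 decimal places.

0.79

R1: heavy=0.28, ¬many=1−0.79=0.21; AND[min(a, b)] → w = 0.21
R2: moderate=0.97, many=0.79; AND[min(a, b)] → w = 0.79
R3: moderate=0.97, many=0.79; AND[min(a, b)] → w = 0.79
Rules with consequent 'maximal': {R1, R3} → strengths 0.21, 0.79
Aggregate via t-conorm [max(a, b)]: 0.79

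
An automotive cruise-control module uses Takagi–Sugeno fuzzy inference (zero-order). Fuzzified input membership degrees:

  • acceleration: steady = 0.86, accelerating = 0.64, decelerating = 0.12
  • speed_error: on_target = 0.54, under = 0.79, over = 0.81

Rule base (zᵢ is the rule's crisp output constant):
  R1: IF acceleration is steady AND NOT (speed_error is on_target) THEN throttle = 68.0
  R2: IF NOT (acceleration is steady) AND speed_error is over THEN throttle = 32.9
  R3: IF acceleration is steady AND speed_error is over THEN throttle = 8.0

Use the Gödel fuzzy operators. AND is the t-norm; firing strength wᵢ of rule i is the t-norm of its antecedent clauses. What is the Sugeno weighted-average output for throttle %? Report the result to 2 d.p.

R1 (z=68.0): steady=0.86, ¬on_target=1−0.54=0.46; AND[min(a, b)] → w = 0.46
R2 (z=32.9): ¬steady=1−0.86=0.14, over=0.81; AND[min(a, b)] → w = 0.14
R3 (z=8.0): steady=0.86, over=0.81; AND[min(a, b)] → w = 0.81
Weighted average = (0.46·68.0 + 0.14·32.9 + 0.81·8.0) / (0.46 + 0.14 + 0.81)
  = 42.3660 / 1.4100 = 30.05

30.05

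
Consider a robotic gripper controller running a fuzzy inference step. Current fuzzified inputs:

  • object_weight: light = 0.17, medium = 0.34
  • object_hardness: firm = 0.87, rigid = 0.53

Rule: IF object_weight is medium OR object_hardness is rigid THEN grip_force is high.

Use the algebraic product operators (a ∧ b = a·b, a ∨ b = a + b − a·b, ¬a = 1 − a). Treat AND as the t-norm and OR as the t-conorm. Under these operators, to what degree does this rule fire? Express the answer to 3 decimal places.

0.690

firing strength: medium=0.34, rigid=0.53; OR[a + b − a·b] → w = 0.6898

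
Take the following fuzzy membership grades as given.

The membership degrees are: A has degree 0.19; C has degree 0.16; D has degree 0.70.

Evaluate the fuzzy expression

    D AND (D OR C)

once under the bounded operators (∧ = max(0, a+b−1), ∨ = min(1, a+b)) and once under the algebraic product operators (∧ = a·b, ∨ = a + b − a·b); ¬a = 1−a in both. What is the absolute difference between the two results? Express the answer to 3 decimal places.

0.036

Under bounded:
  D OR C = min(1, a+b) on (0.70, 0.16) = 0.86
  D AND (D OR C) = max(0, a+b−1) on (0.70, 0.86) = 0.56
  → value = 0.5600
Under algebraic product:
  D OR C = a + b − a·b on (0.7000, 0.1600) = 0.7480
  D AND (D OR C) = a·b on (0.7000, 0.7480) = 0.5236
  → value = 0.5236
|0.5600 − 0.5236| = 0.036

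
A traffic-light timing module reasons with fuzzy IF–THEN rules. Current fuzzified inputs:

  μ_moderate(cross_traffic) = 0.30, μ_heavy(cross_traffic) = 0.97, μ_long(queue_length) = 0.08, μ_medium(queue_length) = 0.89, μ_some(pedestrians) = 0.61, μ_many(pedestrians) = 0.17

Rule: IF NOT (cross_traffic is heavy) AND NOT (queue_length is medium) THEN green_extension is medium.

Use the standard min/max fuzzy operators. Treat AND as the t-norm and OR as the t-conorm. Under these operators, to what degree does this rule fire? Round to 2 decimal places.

firing strength: ¬heavy=1−0.97=0.03, ¬medium=1−0.89=0.11; AND[min(a, b)] → w = 0.03

0.03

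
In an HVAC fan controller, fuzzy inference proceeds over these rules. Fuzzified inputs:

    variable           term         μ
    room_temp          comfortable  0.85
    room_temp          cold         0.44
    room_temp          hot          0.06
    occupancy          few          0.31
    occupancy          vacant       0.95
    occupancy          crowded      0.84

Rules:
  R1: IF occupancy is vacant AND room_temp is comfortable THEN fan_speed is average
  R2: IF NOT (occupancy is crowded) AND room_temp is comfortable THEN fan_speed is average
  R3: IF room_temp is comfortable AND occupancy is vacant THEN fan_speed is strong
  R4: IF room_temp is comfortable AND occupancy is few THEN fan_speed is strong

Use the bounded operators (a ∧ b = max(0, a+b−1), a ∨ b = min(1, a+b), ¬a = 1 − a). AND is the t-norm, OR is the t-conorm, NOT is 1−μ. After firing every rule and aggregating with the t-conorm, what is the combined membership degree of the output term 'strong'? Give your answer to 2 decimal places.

0.96

R1: vacant=0.95, comfortable=0.85; AND[max(0, a+b−1)] → w = 0.80
R2: ¬crowded=1−0.84=0.16, comfortable=0.85; AND[max(0, a+b−1)] → w = 0.01
R3: comfortable=0.85, vacant=0.95; AND[max(0, a+b−1)] → w = 0.80
R4: comfortable=0.85, few=0.31; AND[max(0, a+b−1)] → w = 0.16
Rules with consequent 'strong': {R3, R4} → strengths 0.80, 0.16
Aggregate via t-conorm [min(1, a+b)]: 0.96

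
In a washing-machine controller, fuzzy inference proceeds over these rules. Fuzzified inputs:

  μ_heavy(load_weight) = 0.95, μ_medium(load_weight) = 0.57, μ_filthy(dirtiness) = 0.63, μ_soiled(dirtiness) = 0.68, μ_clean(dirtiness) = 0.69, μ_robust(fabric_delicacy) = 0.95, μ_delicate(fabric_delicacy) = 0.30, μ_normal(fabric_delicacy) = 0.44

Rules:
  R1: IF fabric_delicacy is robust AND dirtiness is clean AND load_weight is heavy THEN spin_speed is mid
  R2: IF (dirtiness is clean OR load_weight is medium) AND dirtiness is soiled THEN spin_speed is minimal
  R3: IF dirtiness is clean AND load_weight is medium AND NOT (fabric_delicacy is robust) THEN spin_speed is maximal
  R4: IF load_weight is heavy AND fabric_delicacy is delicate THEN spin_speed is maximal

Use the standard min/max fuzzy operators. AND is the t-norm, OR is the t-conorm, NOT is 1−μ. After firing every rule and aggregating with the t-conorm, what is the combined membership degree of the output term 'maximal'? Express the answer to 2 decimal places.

0.30

R1: robust=0.95, clean=0.69, heavy=0.95; AND[min(a, b)] → w = 0.69
R2: (clean=0.69 OR medium=0.57) = 0.69; AND[min(a, b)] with soiled=0.68 → w = 0.68
R3: clean=0.69, medium=0.57, ¬robust=1−0.95=0.05; AND[min(a, b)] → w = 0.05
R4: heavy=0.95, delicate=0.30; AND[min(a, b)] → w = 0.30
Rules with consequent 'maximal': {R3, R4} → strengths 0.05, 0.30
Aggregate via t-conorm [max(a, b)]: 0.30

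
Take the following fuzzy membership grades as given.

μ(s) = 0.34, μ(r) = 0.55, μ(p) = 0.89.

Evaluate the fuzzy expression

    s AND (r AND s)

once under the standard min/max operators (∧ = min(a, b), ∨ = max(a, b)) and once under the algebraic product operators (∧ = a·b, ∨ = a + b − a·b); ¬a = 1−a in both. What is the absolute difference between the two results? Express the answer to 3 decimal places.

Under standard min/max:
  r AND s = min(a, b) on (0.55, 0.34) = 0.34
  s AND (r AND s) = min(a, b) on (0.34, 0.34) = 0.34
  → value = 0.3400
Under algebraic product:
  r AND s = a·b on (0.5500, 0.3400) = 0.1870
  s AND (r AND s) = a·b on (0.3400, 0.1870) = 0.0636
  → value = 0.0636
|0.3400 − 0.0636| = 0.276

0.276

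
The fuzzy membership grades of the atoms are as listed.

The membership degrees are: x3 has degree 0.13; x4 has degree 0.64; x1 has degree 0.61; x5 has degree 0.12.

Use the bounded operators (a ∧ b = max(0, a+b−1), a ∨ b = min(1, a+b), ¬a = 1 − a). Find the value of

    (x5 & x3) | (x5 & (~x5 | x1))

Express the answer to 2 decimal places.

0.12

x5 & x3 = max(0, a+b−1) on (0.12, 0.13) = 0.00
~x5 = 1 − 0.12 = 0.88
~x5 | x1 = min(1, a+b) on (0.88, 0.61) = 1.00
x5 & (~x5 | x1) = max(0, a+b−1) on (0.12, 1.00) = 0.12
(x5 & x3) | (x5 & (~x5 | x1)) = min(1, a+b) on (0.00, 0.12) = 0.12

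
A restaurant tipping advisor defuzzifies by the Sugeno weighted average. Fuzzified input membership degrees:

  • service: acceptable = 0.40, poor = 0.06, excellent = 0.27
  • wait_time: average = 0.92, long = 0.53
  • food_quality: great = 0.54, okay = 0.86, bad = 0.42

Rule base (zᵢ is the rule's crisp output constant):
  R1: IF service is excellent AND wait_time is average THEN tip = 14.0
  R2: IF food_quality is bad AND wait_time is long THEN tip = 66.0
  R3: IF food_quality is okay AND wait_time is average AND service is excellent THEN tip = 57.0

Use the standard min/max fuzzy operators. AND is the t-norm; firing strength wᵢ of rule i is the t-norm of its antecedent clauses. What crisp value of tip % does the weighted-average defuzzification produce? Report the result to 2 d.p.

R1 (z=14.0): excellent=0.27, average=0.92; AND[min(a, b)] → w = 0.27
R2 (z=66.0): bad=0.42, long=0.53; AND[min(a, b)] → w = 0.42
R3 (z=57.0): okay=0.86, average=0.92, excellent=0.27; AND[min(a, b)] → w = 0.27
Weighted average = (0.27·14.0 + 0.42·66.0 + 0.27·57.0) / (0.27 + 0.42 + 0.27)
  = 46.8900 / 0.9600 = 48.84

48.84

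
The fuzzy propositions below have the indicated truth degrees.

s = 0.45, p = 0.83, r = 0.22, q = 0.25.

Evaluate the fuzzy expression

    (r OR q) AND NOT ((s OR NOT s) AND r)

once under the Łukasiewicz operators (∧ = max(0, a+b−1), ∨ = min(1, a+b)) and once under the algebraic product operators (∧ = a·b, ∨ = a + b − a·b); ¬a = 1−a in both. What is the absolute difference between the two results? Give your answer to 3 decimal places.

Under Łukasiewicz:
  r OR q = min(1, a+b) on (0.22, 0.25) = 0.47
  NOT s = 1 − 0.45 = 0.55
  s OR NOT s = min(1, a+b) on (0.45, 0.55) = 1.00
  (s OR NOT s) AND r = max(0, a+b−1) on (1.00, 0.22) = 0.22
  NOT ((s OR NOT s) AND r) = 1 − 0.22 = 0.78
  (r OR q) AND NOT ((s OR NOT s) AND r) = max(0, a+b−1) on (0.47, 0.78) = 0.25
  → value = 0.2500
Under algebraic product:
  r OR q = a + b − a·b on (0.2200, 0.2500) = 0.4150
  NOT s = 1 − 0.4500 = 0.5500
  s OR NOT s = a + b − a·b on (0.4500, 0.5500) = 0.7525
  (s OR NOT s) AND r = a·b on (0.7525, 0.2200) = 0.1656
  NOT ((s OR NOT s) AND r) = 1 − 0.1656 = 0.8345
  (r OR q) AND NOT ((s OR NOT s) AND r) = a·b on (0.4150, 0.8345) = 0.3463
  → value = 0.3463
|0.2500 − 0.3463| = 0.096

0.096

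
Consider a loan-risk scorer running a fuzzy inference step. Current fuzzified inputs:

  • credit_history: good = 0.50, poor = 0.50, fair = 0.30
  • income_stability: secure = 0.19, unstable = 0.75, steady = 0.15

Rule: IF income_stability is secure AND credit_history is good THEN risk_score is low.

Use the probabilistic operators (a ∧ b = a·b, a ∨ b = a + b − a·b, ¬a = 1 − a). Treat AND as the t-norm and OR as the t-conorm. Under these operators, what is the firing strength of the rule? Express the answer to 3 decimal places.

firing strength: secure=0.19, good=0.50; AND[a·b] → w = 0.0950

0.095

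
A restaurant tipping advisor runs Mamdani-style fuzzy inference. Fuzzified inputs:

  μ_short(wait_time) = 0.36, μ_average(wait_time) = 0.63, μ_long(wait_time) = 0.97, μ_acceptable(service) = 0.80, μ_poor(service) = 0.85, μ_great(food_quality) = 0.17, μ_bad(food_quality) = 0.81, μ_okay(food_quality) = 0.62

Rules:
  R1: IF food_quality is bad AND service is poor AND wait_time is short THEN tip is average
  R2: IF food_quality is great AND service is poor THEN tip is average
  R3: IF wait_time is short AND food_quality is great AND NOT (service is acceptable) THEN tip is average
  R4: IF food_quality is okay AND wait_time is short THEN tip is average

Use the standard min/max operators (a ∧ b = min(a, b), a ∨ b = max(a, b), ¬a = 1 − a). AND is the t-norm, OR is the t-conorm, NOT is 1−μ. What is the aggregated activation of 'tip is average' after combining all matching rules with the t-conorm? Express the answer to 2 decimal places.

0.36

R1: bad=0.81, poor=0.85, short=0.36; AND[min(a, b)] → w = 0.36
R2: great=0.17, poor=0.85; AND[min(a, b)] → w = 0.17
R3: short=0.36, great=0.17, ¬acceptable=1−0.80=0.20; AND[min(a, b)] → w = 0.17
R4: okay=0.62, short=0.36; AND[min(a, b)] → w = 0.36
Rules with consequent 'average': {R1, R2, R3, R4} → strengths 0.36, 0.17, 0.17, 0.36
Aggregate via t-conorm [max(a, b)]: 0.36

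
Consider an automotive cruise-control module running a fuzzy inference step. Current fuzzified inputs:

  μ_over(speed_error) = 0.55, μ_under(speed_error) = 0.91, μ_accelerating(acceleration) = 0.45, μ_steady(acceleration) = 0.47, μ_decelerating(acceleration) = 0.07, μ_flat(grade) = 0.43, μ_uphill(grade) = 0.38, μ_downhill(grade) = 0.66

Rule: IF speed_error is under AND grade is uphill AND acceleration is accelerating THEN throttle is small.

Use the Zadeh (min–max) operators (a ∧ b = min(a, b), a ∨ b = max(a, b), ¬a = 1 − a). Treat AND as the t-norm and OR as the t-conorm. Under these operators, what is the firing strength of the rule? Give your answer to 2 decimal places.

firing strength: under=0.91, uphill=0.38, accelerating=0.45; AND[min(a, b)] → w = 0.38

0.38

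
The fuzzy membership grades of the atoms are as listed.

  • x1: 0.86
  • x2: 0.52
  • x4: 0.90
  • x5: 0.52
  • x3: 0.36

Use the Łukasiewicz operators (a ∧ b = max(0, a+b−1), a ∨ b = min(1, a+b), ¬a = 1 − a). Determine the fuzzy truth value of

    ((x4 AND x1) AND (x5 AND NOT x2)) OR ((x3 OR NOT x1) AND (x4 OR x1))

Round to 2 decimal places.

x4 AND x1 = max(0, a+b−1) on (0.90, 0.86) = 0.76
NOT x2 = 1 − 0.52 = 0.48
x5 AND NOT x2 = max(0, a+b−1) on (0.52, 0.48) = 0.00
(x4 AND x1) AND (x5 AND NOT x2) = max(0, a+b−1) on (0.76, 0.00) = 0.00
NOT x1 = 1 − 0.86 = 0.14
x3 OR NOT x1 = min(1, a+b) on (0.36, 0.14) = 0.50
x4 OR x1 = min(1, a+b) on (0.90, 0.86) = 1.00
(x3 OR NOT x1) AND (x4 OR x1) = max(0, a+b−1) on (0.50, 1.00) = 0.50
((x4 AND x1) AND (x5 AND NOT x2)) OR ((x3 OR NOT x1) AND (x4 OR x1)) = min(1, a+b) on (0.00, 0.50) = 0.50

0.50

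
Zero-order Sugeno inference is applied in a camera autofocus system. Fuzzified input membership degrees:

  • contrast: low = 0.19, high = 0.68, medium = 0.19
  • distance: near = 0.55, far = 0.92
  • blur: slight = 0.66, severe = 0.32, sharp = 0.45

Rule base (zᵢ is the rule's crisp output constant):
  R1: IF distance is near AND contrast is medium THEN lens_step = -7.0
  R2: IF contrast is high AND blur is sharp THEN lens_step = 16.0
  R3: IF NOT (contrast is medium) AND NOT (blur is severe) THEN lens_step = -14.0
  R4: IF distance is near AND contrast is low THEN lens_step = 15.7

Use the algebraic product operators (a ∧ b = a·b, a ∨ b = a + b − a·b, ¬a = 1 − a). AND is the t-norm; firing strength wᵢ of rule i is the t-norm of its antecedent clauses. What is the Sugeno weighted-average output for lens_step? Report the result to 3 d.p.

-1.788

R1 (z=-7.0): near=0.55, medium=0.19; AND[a·b] → w = 0.1045
R2 (z=16.0): high=0.68, sharp=0.45; AND[a·b] → w = 0.3060
R3 (z=-14.0): ¬medium=1−0.19=0.81, ¬severe=1−0.32=0.68; AND[a·b] → w = 0.5508
R4 (z=15.7): near=0.55, low=0.19; AND[a·b] → w = 0.1045
Weighted average = (0.1045·-7.0 + 0.3060·16.0 + 0.5508·-14.0 + 0.1045·15.7) / (0.1045 + 0.3060 + 0.5508 + 0.1045)
  = -1.9060 / 1.0658 = -1.788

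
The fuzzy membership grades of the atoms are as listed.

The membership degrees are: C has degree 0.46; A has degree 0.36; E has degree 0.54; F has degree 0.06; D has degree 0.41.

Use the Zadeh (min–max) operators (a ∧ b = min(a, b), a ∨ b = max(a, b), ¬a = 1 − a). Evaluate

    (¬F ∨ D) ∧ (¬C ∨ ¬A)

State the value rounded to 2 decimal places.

¬F = 1 − 0.06 = 0.94
¬F ∨ D = max(a, b) on (0.94, 0.41) = 0.94
¬C = 1 − 0.46 = 0.54
¬A = 1 − 0.36 = 0.64
¬C ∨ ¬A = max(a, b) on (0.54, 0.64) = 0.64
(¬F ∨ D) ∧ (¬C ∨ ¬A) = min(a, b) on (0.94, 0.64) = 0.64

0.64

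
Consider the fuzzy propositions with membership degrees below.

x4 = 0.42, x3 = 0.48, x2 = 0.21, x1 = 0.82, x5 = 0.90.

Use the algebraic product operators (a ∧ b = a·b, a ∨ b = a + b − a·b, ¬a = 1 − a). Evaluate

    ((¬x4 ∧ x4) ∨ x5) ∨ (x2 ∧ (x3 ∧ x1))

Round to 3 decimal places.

¬x4 = 1 − 0.4200 = 0.5800
¬x4 ∧ x4 = a·b on (0.5800, 0.4200) = 0.2436
(¬x4 ∧ x4) ∨ x5 = a + b − a·b on (0.2436, 0.9000) = 0.9244
x3 ∧ x1 = a·b on (0.4800, 0.8200) = 0.3936
x2 ∧ (x3 ∧ x1) = a·b on (0.2100, 0.3936) = 0.0827
((¬x4 ∧ x4) ∨ x5) ∨ (x2 ∧ (x3 ∧ x1)) = a + b − a·b on (0.9244, 0.0827) = 0.9306

0.931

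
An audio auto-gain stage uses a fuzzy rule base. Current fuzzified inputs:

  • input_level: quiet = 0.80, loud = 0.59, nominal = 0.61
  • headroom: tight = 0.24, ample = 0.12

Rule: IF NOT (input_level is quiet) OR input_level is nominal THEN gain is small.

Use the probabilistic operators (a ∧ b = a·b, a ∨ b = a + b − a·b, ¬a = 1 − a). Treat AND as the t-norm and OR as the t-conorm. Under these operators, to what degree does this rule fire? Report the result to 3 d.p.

0.688

firing strength: ¬quiet=1−0.80=0.20, nominal=0.61; OR[a + b − a·b] → w = 0.6880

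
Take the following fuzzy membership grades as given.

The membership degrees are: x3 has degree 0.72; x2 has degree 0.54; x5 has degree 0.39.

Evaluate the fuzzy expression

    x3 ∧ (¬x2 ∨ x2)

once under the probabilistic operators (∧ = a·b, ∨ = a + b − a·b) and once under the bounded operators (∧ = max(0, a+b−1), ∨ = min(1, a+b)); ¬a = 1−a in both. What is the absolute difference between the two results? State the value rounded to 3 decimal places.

Under probabilistic:
  ¬x2 = 1 − 0.5400 = 0.4600
  ¬x2 ∨ x2 = a + b − a·b on (0.4600, 0.5400) = 0.7516
  x3 ∧ (¬x2 ∨ x2) = a·b on (0.7200, 0.7516) = 0.5412
  → value = 0.5412
Under bounded:
  ¬x2 = 1 − 0.54 = 0.46
  ¬x2 ∨ x2 = min(1, a+b) on (0.46, 0.54) = 1.00
  x3 ∧ (¬x2 ∨ x2) = max(0, a+b−1) on (0.72, 1.00) = 0.72
  → value = 0.7200
|0.5412 − 0.7200| = 0.179

0.179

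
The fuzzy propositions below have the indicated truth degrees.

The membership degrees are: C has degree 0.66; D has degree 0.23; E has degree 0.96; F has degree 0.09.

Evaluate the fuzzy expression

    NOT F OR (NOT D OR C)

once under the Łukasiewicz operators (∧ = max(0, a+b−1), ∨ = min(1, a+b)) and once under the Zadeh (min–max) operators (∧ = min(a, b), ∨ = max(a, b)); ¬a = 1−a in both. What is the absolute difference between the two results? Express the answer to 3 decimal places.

Under Łukasiewicz:
  NOT F = 1 − 0.09 = 0.91
  NOT D = 1 − 0.23 = 0.77
  NOT D OR C = min(1, a+b) on (0.77, 0.66) = 1.00
  NOT F OR (NOT D OR C) = min(1, a+b) on (0.91, 1.00) = 1.00
  → value = 1.0000
Under Zadeh (min–max):
  NOT F = 1 − 0.09 = 0.91
  NOT D = 1 − 0.23 = 0.77
  NOT D OR C = max(a, b) on (0.77, 0.66) = 0.77
  NOT F OR (NOT D OR C) = max(a, b) on (0.91, 0.77) = 0.91
  → value = 0.9100
|1.0000 − 0.9100| = 0.090

0.090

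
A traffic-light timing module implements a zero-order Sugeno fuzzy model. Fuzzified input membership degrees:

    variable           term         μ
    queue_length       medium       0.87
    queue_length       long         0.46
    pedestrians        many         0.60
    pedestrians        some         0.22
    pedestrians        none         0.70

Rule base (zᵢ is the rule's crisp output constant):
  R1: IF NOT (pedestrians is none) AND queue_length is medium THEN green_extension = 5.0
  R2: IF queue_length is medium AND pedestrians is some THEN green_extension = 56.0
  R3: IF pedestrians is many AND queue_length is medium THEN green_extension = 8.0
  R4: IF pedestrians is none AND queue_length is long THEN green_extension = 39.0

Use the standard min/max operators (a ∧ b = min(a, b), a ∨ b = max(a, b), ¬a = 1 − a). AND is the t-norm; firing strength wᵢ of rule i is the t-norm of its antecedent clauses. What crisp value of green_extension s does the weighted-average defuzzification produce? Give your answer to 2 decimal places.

R1 (z=5.0): ¬none=1−0.70=0.30, medium=0.87; AND[min(a, b)] → w = 0.30
R2 (z=56.0): medium=0.87, some=0.22; AND[min(a, b)] → w = 0.22
R3 (z=8.0): many=0.60, medium=0.87; AND[min(a, b)] → w = 0.60
R4 (z=39.0): none=0.70, long=0.46; AND[min(a, b)] → w = 0.46
Weighted average = (0.30·5.0 + 0.22·56.0 + 0.60·8.0 + 0.46·39.0) / (0.30 + 0.22 + 0.60 + 0.46)
  = 36.5600 / 1.5800 = 23.14

23.14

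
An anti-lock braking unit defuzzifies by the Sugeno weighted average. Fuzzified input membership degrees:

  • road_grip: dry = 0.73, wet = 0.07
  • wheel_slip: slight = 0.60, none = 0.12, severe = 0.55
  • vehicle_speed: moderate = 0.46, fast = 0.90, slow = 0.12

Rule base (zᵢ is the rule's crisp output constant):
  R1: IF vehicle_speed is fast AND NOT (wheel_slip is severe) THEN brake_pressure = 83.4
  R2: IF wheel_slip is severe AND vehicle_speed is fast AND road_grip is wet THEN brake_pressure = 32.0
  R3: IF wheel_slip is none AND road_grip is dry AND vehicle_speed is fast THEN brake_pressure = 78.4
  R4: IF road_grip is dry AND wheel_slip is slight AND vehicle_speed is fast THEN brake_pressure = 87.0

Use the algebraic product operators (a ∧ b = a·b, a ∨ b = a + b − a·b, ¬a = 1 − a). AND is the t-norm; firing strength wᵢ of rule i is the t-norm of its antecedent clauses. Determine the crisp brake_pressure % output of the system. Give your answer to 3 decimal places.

R1 (z=83.4): fast=0.90, ¬severe=1−0.55=0.45; AND[a·b] → w = 0.4050
R2 (z=32.0): severe=0.55, fast=0.90, wet=0.07; AND[a·b] → w = 0.0347
R3 (z=78.4): none=0.12, dry=0.73, fast=0.90; AND[a·b] → w = 0.0788
R4 (z=87.0): dry=0.73, slight=0.60, fast=0.90; AND[a·b] → w = 0.3942
Weighted average = (0.4050·83.4 + 0.0347·32.0 + 0.0788·78.4 + 0.3942·87.0) / (0.4050 + 0.0347 + 0.0788 + 0.3942)
  = 75.3623 / 0.9127 = 82.572

82.572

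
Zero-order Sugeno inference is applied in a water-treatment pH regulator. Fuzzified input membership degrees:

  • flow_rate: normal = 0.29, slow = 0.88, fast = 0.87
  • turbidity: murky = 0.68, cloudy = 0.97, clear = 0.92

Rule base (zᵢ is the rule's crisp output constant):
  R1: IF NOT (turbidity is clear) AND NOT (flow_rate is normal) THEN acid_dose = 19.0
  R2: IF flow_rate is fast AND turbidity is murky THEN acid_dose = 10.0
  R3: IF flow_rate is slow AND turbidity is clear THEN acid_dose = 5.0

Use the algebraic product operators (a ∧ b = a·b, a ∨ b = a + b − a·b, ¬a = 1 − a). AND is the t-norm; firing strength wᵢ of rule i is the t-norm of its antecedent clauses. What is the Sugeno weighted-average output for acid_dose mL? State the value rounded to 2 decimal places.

R1 (z=19.0): ¬clear=1−0.92=0.08, ¬normal=1−0.29=0.71; AND[a·b] → w = 0.0568
R2 (z=10.0): fast=0.87, murky=0.68; AND[a·b] → w = 0.5916
R3 (z=5.0): slow=0.88, clear=0.92; AND[a·b] → w = 0.8096
Weighted average = (0.0568·19.0 + 0.5916·10.0 + 0.8096·5.0) / (0.0568 + 0.5916 + 0.8096)
  = 11.0432 / 1.4580 = 7.57

7.57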